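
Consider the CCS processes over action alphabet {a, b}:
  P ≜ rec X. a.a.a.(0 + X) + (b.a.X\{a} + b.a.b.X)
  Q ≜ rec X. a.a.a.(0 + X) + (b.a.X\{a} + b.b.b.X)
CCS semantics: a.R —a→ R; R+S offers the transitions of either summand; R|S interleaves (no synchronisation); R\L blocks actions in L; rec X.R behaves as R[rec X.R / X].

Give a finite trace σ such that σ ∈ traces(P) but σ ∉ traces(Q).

baba

LTS(P): 10 reachable states
  u0 = rec X. a.a.a.(0 + X) + (b.a.X\{a} + b.a.b.X) has moves ··a··> u1, ··b··> u2, ··b··> u3
  u1 = a.a.(0 + (rec X. a.a.a.(0 + X) + (b.a.X\{a} + b.a.b.X))) has moves ··a··> u4
  u2 = a.(rec X. a.a.a.(0 + X) + (b.a.X\{a} + b.a.b.X))\{a} has moves ··a··> u5
  u3 = a.b.(rec X. a.a.a.(0 + X) + (b.a.X\{a} + b.a.b.X)) has moves ··a··> u6
  u4 = a.(0 + (rec X. a.a.a.(0 + X) + (b.a.X\{a} + b.a.b.X))) has moves ··a··> u7
  u5 = (rec X. a.a.a.(0 + X) + (b.a.X\{a} + b.a.b.X))\{a} has moves ··b··> u8, ··b··> u9
  u6 = b.(rec X. a.a.a.(0 + X) + (b.a.X\{a} + b.a.b.X)) has moves ··b··> u0
  u7 = 0 + (rec X. a.a.a.(0 + X) + (b.a.X\{a} + b.a.b.X)) has moves ··a··> u1, ··b··> u2, ··b··> u3
  u8 = (a.(rec X. a.a.a.(0 + X) + (b.a.X\{a} + b.a.b.X))\{a})\{a} has moves ∅
  u9 = (a.b.(rec X. a.a.a.(0 + X) + (b.a.X\{a} + b.a.b.X)))\{a} has moves ∅
LTS(Q): 11 reachable states
  v0 = rec X. a.a.a.(0 + X) + (b.a.X\{a} + b.b.b.X) has moves ··a··> v1, ··b··> v2, ··b··> v3
  v1 = a.a.(0 + (rec X. a.a.a.(0 + X) + (b.a.X\{a} + b.b.b.X))) has moves ··a··> v4
  v2 = a.(rec X. a.a.a.(0 + X) + (b.a.X\{a} + b.b.b.X))\{a} has moves ··a··> v5
  v3 = b.b.(rec X. a.a.a.(0 + X) + (b.a.X\{a} + b.b.b.X)) has moves ··b··> v6
  v4 = a.(0 + (rec X. a.a.a.(0 + X) + (b.a.X\{a} + b.b.b.X))) has moves ··a··> v7
  v5 = (rec X. a.a.a.(0 + X) + (b.a.X\{a} + b.b.b.X))\{a} has moves ··b··> v8, ··b··> v9
  v6 = b.(rec X. a.a.a.(0 + X) + (b.a.X\{a} + b.b.b.X)) has moves ··b··> v0
  v7 = 0 + (rec X. a.a.a.(0 + X) + (b.a.X\{a} + b.b.b.X)) has moves ··a··> v1, ··b··> v2, ··b··> v3
  v8 = (a.(rec X. a.a.a.(0 + X) + (b.a.X\{a} + b.b.b.X))\{a})\{a} has moves ∅
  v9 = (b.b.(rec X. a.a.a.(0 + X) + (b.a.X\{a} + b.b.b.X)))\{a} has moves ··b··> v10
  v10 = (b.(rec X. a.a.a.(0 + X) + (b.a.X\{a} + b.b.b.X)))\{a} has moves ··b··> v5
Run σ = ⟨baba⟩ on P: start {u0}
  after b @ step 1: {u2, u3}
  after a @ step 2: {u5, u6}
  after b @ step 3: {u0, u8, u9}
  after a @ step 4: {u1}
  P completes σ.
Run σ = ⟨baba⟩ on Q: start {v0}
  after b @ step 1: {v2, v3}
  after a @ step 2: {v5}
  after b @ step 3: {v8, v9}
  after a @ step 4: no successor for Q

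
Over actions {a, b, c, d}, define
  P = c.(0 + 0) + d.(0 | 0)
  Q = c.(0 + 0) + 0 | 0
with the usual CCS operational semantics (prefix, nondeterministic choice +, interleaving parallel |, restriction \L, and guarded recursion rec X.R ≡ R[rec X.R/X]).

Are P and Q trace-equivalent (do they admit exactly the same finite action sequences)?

trace-distinct — witness ⟨d⟩

Reachable graph of P (3 states):
  p0 = c.(0 + 0) + d.(0 | 0) :: —c→ p1, —d→ p2
  p1 = 0 + 0 :: (no moves)
  p2 = 0 | 0 :: (no moves)
Reachable graph of Q (2 states):
  q0 = c.(0 + 0) + 0 | 0 :: —c→ q1
  q1 = 0 + 0 :: (no moves)
Run σ = ⟨d⟩ on P: start {p0}
  after d @ step 1: {p2}
  P completes σ.
Run σ = ⟨d⟩ on Q: start {q0}
  after d @ step 1: no successor for Q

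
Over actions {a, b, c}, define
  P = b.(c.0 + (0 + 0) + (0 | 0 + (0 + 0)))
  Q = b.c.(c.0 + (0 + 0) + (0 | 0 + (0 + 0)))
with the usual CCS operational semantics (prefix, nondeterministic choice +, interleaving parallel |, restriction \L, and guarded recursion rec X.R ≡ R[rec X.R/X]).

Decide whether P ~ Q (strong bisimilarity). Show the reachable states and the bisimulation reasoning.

P's transition system — 3 states:
  s0 = b.(c.0 + (0 + 0) + (0 | 0 + (0 + 0))) ⊢ ··b··> s1
  s1 = c.0 + (0 + 0) + (0 | 0 + (0 + 0)) ⊢ ··c··> s2
  s2 = 0 ⊢ deadlocked
Q's transition system — 4 states:
  t0 = b.c.(c.0 + (0 + 0) + (0 | 0 + (0 + 0))) ⊢ ··b··> t1
  t1 = c.(c.0 + (0 + 0) + (0 | 0 + (0 + 0))) ⊢ ··c··> t2
  t2 = c.0 + (0 + 0) + (0 | 0 + (0 + 0)) ⊢ ··c··> t3
  t3 = 0 ⊢ deadlocked
Bisimilarity quotient blocks:
  B0 = {s0}
  B1 = {s1, t2}
  B2 = {s2, t3}
  B3 = {t0}
  B4 = {t1}
s0 ∈ B0, t0 ∈ B3 → different blocks

NO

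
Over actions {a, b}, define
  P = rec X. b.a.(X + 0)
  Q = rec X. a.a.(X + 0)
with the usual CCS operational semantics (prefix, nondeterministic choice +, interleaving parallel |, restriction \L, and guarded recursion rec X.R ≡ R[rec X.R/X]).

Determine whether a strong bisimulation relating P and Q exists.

not bisimilar

LTS(P): 3 reachable states
  m0 = rec X. b.a.(X + 0) has moves ··b··> m1
  m1 = a.((rec X. b.a.(X + 0)) + 0) has moves ··a··> m2
  m2 = (rec X. b.a.(X + 0)) + 0 has moves ··b··> m1
LTS(Q): 3 reachable states
  n0 = rec X. a.a.(X + 0) has moves ··a··> n1
  n1 = a.((rec X. a.a.(X + 0)) + 0) has moves ··a··> n2
  n2 = (rec X. a.a.(X + 0)) + 0 has moves ··a··> n1
Coarsest stable partition (strong bisimilarity classes):
  B0 = {m0, m2}
  B1 = {m1}
  B2 = {n0, n1, n2}
m0 ∈ B0, n0 ∈ B2 → different blocks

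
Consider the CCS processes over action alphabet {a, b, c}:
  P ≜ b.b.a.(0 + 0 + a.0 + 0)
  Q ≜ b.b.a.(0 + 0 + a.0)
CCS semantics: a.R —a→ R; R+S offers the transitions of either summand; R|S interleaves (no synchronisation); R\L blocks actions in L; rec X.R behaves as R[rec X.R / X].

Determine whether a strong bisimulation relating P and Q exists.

P's transition system — 5 states:
  u0 = b.b.a.(0 + 0 + a.0 + 0) :: =b=> u1
  u1 = b.a.(0 + 0 + a.0 + 0) :: =b=> u2
  u2 = a.(0 + 0 + a.0 + 0) :: =a=> u3
  u3 = 0 + 0 + a.0 + 0 :: =a=> u4
  u4 = 0 :: (no moves)
Q's transition system — 5 states:
  v0 = b.b.a.(0 + 0 + a.0) :: =b=> v1
  v1 = b.a.(0 + 0 + a.0) :: =b=> v2
  v2 = a.(0 + 0 + a.0) :: =a=> v3
  v3 = 0 + 0 + a.0 :: =a=> v4
  v4 = 0 :: (no moves)
Coarsest stable partition (strong bisimilarity classes):
  B0 = {u0, v0}
  B1 = {u1, v1}
  B2 = {u2, v2}
  B3 = {u3, v3}
  B4 = {u4, v4}
u0 ∈ B0, v0 ∈ B0 → same block

bisimilar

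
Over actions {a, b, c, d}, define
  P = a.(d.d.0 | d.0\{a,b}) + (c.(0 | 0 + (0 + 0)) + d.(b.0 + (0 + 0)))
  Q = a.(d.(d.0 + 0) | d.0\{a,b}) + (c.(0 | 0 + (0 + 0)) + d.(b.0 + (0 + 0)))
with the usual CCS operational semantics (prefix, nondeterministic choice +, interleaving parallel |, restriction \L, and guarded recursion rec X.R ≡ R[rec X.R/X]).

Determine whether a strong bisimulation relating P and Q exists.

P's transition system — 10 states:
  s0 = a.(d.d.0 | d.0\{a,b}) + (c.(0 | 0 + (0 + 0)) + d.(b.0 + (0 + 0))) has moves —a→ s1, —c→ s2, —d→ s3
  s1 = d.d.0 | d.0\{a,b} has moves —d→ s4, —d→ s5
  s2 = 0 | 0 + (0 + 0) has moves stopped
  s3 = b.0 + (0 + 0) has moves —b→ s6
  s4 = d.0 | d.0\{a,b} has moves —d→ s7, —d→ s8
  s5 = d.d.0 | 0\{a,b} has moves —d→ s8
  s6 = 0 has moves stopped
  s7 = 0 | d.0\{a,b} has moves —d→ s9
  s8 = d.0 | 0\{a,b} has moves —d→ s9
  s9 = 0 | 0\{a,b} has moves stopped
Q's transition system — 10 states:
  t0 = a.(d.(d.0 + 0) | d.0\{a,b}) + (c.(0 | 0 + (0 + 0)) + d.(b.0 + (0 + 0))) has moves —a→ t1, —c→ t2, —d→ t3
  t1 = d.(d.0 + 0) | d.0\{a,b} has moves —d→ t4, —d→ t5
  t2 = 0 | 0 + (0 + 0) has moves stopped
  t3 = b.0 + (0 + 0) has moves —b→ t6
  t4 = (d.0 + 0) | d.0\{a,b} has moves —d→ t7, —d→ t8
  t5 = d.(d.0 + 0) | 0\{a,b} has moves —d→ t7
  t6 = 0 has moves stopped
  t7 = (d.0 + 0) | 0\{a,b} has moves —d→ t9
  t8 = 0 | d.0\{a,b} has moves —d→ t9
  t9 = 0 | 0\{a,b} has moves stopped
Partition-refinement fixed point:
  B0 = {s0, t0}
  B1 = {s2, s6, s9, t2, t6, t9}
  B2 = {s3, t3}
  B3 = {s1, t1}
  B4 = {s4, s5, t4, t5}
  B5 = {s7, s8, t7, t8}
s0 ∈ B0, t0 ∈ B0 → same block

bisimilar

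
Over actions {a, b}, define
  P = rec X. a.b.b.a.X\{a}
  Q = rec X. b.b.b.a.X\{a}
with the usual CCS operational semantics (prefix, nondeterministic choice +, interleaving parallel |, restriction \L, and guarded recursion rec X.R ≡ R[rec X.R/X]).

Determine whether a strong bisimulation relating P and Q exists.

P ≁ Q

P's transition system — 5 states:
  m0 = rec X. a.b.b.a.X\{a} | -a-> m1
  m1 = b.b.a.(rec X. a.b.b.a.X\{a})\{a} | -b-> m2
  m2 = b.a.(rec X. a.b.b.a.X\{a})\{a} | -b-> m3
  m3 = a.(rec X. a.b.b.a.X\{a})\{a} | -a-> m4
  m4 = (rec X. a.b.b.a.X\{a})\{a} | ·
Q's transition system — 8 states:
  n0 = rec X. b.b.b.a.X\{a} | -b-> n1
  n1 = b.b.a.(rec X. b.b.b.a.X\{a})\{a} | -b-> n2
  n2 = b.a.(rec X. b.b.b.a.X\{a})\{a} | -b-> n3
  n3 = a.(rec X. b.b.b.a.X\{a})\{a} | -a-> n4
  n4 = (rec X. b.b.b.a.X\{a})\{a} | -b-> n5
  n5 = (b.b.a.(rec X. b.b.b.a.X\{a})\{a})\{a} | -b-> n6
  n6 = (b.a.(rec X. b.b.b.a.X\{a})\{a})\{a} | -b-> n7
  n7 = (a.(rec X. b.b.b.a.X\{a})\{a})\{a} | ·
Partition-refinement fixed point:
  B0 = {m0}
  B1 = {m1}
  B2 = {m2}
  B3 = {m3}
  B4 = {m4, n7}
  B5 = {n0}
  B6 = {n1}
  B7 = {n2}
  B8 = {n3}
  B9 = {n4}
  B10 = {n5}
  B11 = {n6}
m0 ∈ B0, n0 ∈ B5 → different blocks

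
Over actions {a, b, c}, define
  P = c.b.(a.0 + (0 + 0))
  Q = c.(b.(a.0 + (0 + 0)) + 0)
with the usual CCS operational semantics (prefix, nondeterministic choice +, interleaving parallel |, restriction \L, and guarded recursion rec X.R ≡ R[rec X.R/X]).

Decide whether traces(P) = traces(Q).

LTS(P): 4 reachable states
  p0 = c.b.(a.0 + (0 + 0)) :: —c→ p1
  p1 = b.(a.0 + (0 + 0)) :: —b→ p2
  p2 = a.0 + (0 + 0) :: —a→ p3
  p3 = 0 :: stopped
LTS(Q): 4 reachable states
  q0 = c.(b.(a.0 + (0 + 0)) + 0) :: —c→ q1
  q1 = b.(a.0 + (0 + 0)) + 0 :: —b→ q2
  q2 = a.0 + (0 + 0) :: —a→ q3
  q3 = 0 :: stopped
Partition-refinement fixed point:
  B0 = {p0, q0}
  B1 = {p1, q1}
  B2 = {p2, q2}
  B3 = {p3, q3}
p0 ∈ B0, q0 ∈ B0 → same block
Bisimilar ⇒ trace-equivalent.

YES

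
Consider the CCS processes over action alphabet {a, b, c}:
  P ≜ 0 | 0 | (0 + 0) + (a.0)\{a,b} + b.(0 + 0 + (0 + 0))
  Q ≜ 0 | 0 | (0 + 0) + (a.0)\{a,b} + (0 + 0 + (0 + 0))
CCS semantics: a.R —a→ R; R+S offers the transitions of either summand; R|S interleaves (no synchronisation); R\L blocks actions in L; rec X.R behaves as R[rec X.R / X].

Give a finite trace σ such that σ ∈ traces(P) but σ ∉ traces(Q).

b

Reachable graph of P (2 states):
  p0 = 0 | 0 | (0 + 0) + (a.0)\{a,b} + b.(0 + 0 + (0 + 0)) → ··b··> p1
  p1 = 0 + 0 + (0 + 0) → (no moves)
Reachable graph of Q (1 states):
  q0 = 0 | 0 | (0 + 0) + (a.0)\{a,b} + (0 + 0 + (0 + 0)) → (no moves)
Executing b from P (initial set {p0}):
  after b @ step 1: {p1}
  — P admits the full trace.
Executing b from Q (initial set {q0}):
  after b @ step 1: no successor for Q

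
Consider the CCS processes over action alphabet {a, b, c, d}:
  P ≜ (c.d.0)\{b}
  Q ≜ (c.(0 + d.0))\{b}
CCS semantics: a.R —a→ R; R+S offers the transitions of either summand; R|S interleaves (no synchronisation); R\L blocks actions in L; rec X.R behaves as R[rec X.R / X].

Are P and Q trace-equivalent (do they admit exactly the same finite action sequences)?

Reachable graph of P (3 states):
  u0 = (c.d.0)\{b} :: —c→ u1
  u1 = (d.0)\{b} :: —d→ u2
  u2 = 0\{b} :: ·
Reachable graph of Q (3 states):
  v0 = (c.(0 + d.0))\{b} :: —c→ v1
  v1 = (0 + d.0)\{b} :: —d→ v2
  v2 = 0\{b} :: ·
Bisimilarity quotient blocks:
  B0 = {u0, v0}
  B1 = {u1, v1}
  B2 = {u2, v2}
u0 ∈ B0, v0 ∈ B0 → same block
Bisimilar ⇒ trace-equivalent.

YES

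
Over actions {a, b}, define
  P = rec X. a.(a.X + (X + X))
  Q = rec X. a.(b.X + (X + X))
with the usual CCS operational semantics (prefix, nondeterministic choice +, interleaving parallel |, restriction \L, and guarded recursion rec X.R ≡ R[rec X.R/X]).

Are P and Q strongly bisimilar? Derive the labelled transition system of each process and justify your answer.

NO

P's transition system — 2 states:
  u0 = rec X. a.(a.X + (X + X)) → -a-> u1
  u1 = a.(rec X. a.(a.X + (X + X))) + ((rec X. a.(a.X + (X + X))) + (rec X. a.(a.X + (X + X)))) → -a-> u0, -a-> u1
Q's transition system — 2 states:
  v0 = rec X. a.(b.X + (X + X)) → -a-> v1
  v1 = b.(rec X. a.(b.X + (X + X))) + ((rec X. a.(b.X + (X + X))) + (rec X. a.(b.X + (X + X)))) → -a-> v1, -b-> v0
Bisimilarity quotient blocks:
  B0 = {u0, u1}
  B1 = {v0}
  B2 = {v1}
u0 ∈ B0, v0 ∈ B1 → different blocks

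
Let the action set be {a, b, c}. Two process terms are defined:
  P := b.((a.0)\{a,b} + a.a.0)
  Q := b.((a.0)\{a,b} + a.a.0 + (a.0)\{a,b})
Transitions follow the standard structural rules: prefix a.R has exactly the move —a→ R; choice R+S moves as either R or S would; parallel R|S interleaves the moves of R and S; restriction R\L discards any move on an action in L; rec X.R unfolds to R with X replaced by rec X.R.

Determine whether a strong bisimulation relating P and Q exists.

LTS(P): 4 reachable states
  s0 = b.((a.0)\{a,b} + a.a.0) → —b→ s1
  s1 = (a.0)\{a,b} + a.a.0 → —a→ s2
  s2 = a.0 → —a→ s3
  s3 = 0 → deadlocked
LTS(Q): 4 reachable states
  t0 = b.((a.0)\{a,b} + a.a.0 + (a.0)\{a,b}) → —b→ t1
  t1 = (a.0)\{a,b} + a.a.0 + (a.0)\{a,b} → —a→ t2
  t2 = a.0 → —a→ t3
  t3 = 0 → deadlocked
Bisimilarity quotient blocks:
  B0 = {s0, t0}
  B1 = {s1, t1}
  B2 = {s2, t2}
  B3 = {s3, t3}
s0 ∈ B0, t0 ∈ B0 → same block

P ~ Q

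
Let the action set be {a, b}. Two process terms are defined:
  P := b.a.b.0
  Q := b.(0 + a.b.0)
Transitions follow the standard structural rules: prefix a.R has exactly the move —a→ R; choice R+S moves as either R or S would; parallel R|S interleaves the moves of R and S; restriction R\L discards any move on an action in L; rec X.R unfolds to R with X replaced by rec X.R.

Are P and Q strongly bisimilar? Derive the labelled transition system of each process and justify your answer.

Reachable graph of P (4 states):
  s0 = b.a.b.0 → ··b··> s1
  s1 = a.b.0 → ··a··> s2
  s2 = b.0 → ··b··> s3
  s3 = 0 → ·
Reachable graph of Q (4 states):
  t0 = b.(0 + a.b.0) → ··b··> t1
  t1 = 0 + a.b.0 → ··a··> t2
  t2 = b.0 → ··b··> t3
  t3 = 0 → ·
Coarsest stable partition (strong bisimilarity classes):
  B0 = {s0, t0}
  B1 = {s1, t1}
  B2 = {s2, t2}
  B3 = {s3, t3}
s0 ∈ B0, t0 ∈ B0 → same block

P ~ Q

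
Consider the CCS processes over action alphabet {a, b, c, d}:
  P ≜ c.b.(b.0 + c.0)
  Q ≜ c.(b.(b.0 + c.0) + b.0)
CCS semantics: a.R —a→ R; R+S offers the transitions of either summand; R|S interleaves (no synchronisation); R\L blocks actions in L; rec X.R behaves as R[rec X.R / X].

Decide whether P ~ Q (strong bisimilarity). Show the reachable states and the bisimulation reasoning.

LTS(P): 4 reachable states
  m0 = c.b.(b.0 + c.0) | -c-> m1
  m1 = b.(b.0 + c.0) | -b-> m2
  m2 = b.0 + c.0 | -b-> m3, -c-> m3
  m3 = 0 | ∅
LTS(Q): 4 reachable states
  n0 = c.(b.(b.0 + c.0) + b.0) | -c-> n1
  n1 = b.(b.0 + c.0) + b.0 | -b-> n2, -b-> n3
  n2 = 0 | ∅
  n3 = b.0 + c.0 | -b-> n2, -c-> n2
Bisimilarity quotient blocks:
  B0 = {m0}
  B1 = {m1}
  B2 = {m2, n3}
  B3 = {m3, n2}
  B4 = {n0}
  B5 = {n1}
m0 ∈ B0, n0 ∈ B4 → different blocks

NO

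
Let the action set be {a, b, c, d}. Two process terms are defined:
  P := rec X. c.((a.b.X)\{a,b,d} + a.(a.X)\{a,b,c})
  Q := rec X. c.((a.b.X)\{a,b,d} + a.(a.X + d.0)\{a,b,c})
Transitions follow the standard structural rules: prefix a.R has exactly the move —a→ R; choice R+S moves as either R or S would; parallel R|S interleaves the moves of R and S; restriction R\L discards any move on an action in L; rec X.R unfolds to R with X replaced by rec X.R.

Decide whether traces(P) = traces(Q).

LTS(P): 3 reachable states
  m0 = rec X. c.((a.b.X)\{a,b,d} + a.(a.X)\{a,b,c}) :: —c→ m1
  m1 = (a.b.(rec X. c.((a.b.X)\{a,b,d} + a.(a.X)\{a,b,c})))\{a,b,d} + a.(a.(rec X. c.((a.b.X)\{a,b,d} + a.(a.X)\{a,b,c})))\{a,b,c} :: —a→ m2
  m2 = (a.(rec X. c.((a.b.X)\{a,b,d} + a.(a.X)\{a,b,c})))\{a,b,c} :: ·
LTS(Q): 4 reachable states
  n0 = rec X. c.((a.b.X)\{a,b,d} + a.(a.X + d.0)\{a,b,c}) :: —c→ n1
  n1 = (a.b.(rec X. c.((a.b.X)\{a,b,d} + a.(a.X + d.0)\{a,b,c})))\{a,b,d} + a.(a.(rec X. c.((a.b.X)\{a,b,d} + a.(a.X + d.0)\{a,b,c})) + d.0)\{a,b,c} :: —a→ n2
  n2 = (a.(rec X. c.((a.b.X)\{a,b,d} + a.(a.X + d.0)\{a,b,c})) + d.0)\{a,b,c} :: —d→ n3
  n3 = 0\{a,b,c} :: ·
Executing cad from Q (initial set {n0}):
  step 1 (c): {n1}
  step 2 (a): {n2}
  step 3 (d): {n3}
  — Q admits the full trace.
Executing cad from P (initial set {m0}):
  step 1 (c): {m1}
  step 2 (a): {m2}
  step 3 (d): no successor for P

NO — witness ⟨cad⟩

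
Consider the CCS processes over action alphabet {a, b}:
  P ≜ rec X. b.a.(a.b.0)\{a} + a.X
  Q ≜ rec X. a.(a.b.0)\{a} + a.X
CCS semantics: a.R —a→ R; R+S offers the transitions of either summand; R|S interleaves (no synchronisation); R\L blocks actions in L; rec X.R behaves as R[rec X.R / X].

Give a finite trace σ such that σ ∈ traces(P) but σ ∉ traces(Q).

b

P's transition system — 3 states:
  m0 = rec X. b.a.(a.b.0)\{a} + a.X has moves -a-> m0, -b-> m1
  m1 = a.(a.b.0)\{a} has moves -a-> m2
  m2 = (a.b.0)\{a} has moves ·
Q's transition system — 2 states:
  n0 = rec X. a.(a.b.0)\{a} + a.X has moves -a-> n0, -a-> n1
  n1 = (a.b.0)\{a} has moves ·
Executing b from P (initial set {m0}):
  [1] b ⇒ {m1}
  — P admits the full trace.
Executing b from Q (initial set {n0}):
  [1] b ⇒ ∅ (Q stuck)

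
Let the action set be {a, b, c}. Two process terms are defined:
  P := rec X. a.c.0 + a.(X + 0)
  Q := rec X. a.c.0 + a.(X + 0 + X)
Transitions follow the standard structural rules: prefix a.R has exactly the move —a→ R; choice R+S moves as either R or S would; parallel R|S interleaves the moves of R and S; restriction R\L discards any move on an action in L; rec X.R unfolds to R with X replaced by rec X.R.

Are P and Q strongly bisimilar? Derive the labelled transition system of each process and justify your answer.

P's transition system — 4 states:
  p0 = rec X. a.c.0 + a.(X + 0) has moves =a=> p1, =a=> p2
  p1 = (rec X. a.c.0 + a.(X + 0)) + 0 has moves =a=> p1, =a=> p2
  p2 = c.0 has moves =c=> p3
  p3 = 0 has moves ·
Q's transition system — 4 states:
  q0 = rec X. a.c.0 + a.(X + 0 + X) has moves =a=> q1, =a=> q2
  q1 = (rec X. a.c.0 + a.(X + 0 + X)) + 0 + (rec X. a.c.0 + a.(X + 0 + X)) has moves =a=> q1, =a=> q2
  q2 = c.0 has moves =c=> q3
  q3 = 0 has moves ·
Partition-refinement fixed point:
  B0 = {p0, p1, q0, q1}
  B1 = {p2, q2}
  B2 = {p3, q3}
p0 ∈ B0, q0 ∈ B0 → same block

P ~ Q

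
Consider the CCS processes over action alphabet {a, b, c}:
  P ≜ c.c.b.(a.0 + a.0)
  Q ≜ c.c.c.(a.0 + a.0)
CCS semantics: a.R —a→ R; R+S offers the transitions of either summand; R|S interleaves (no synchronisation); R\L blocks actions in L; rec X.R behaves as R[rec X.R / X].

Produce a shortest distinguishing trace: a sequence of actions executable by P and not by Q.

Reachable graph of P (5 states):
  s0 = c.c.b.(a.0 + a.0) → -c-> s1
  s1 = c.b.(a.0 + a.0) → -c-> s2
  s2 = b.(a.0 + a.0) → -b-> s3
  s3 = a.0 + a.0 → -a-> s4
  s4 = 0 → (no moves)
Reachable graph of Q (5 states):
  t0 = c.c.c.(a.0 + a.0) → -c-> t1
  t1 = c.c.(a.0 + a.0) → -c-> t2
  t2 = c.(a.0 + a.0) → -c-> t3
  t3 = a.0 + a.0 → -a-> t4
  t4 = 0 → (no moves)
Trace ⟨ccb⟩ through P, begin at {s0}:
  after c @ step 1: {s1}
  after c @ step 2: {s2}
  after b @ step 3: {s3}
  P completes σ.
Trace ⟨ccb⟩ through Q, begin at {t0}:
  after c @ step 1: {t1}
  after c @ step 2: {t2}
  after b @ step 3: no successor for Q

ccb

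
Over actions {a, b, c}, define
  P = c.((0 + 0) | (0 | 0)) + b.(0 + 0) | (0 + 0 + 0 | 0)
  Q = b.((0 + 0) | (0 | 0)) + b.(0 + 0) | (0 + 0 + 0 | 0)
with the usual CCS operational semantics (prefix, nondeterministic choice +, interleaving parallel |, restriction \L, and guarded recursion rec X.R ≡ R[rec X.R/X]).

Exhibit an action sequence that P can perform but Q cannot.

LTS(P): 3 reachable states
  m0 = c.((0 + 0) | (0 | 0)) + b.(0 + 0) | (0 + 0 + 0 | 0) :: -b-> m1, -c-> m2
  m1 = (0 + 0) | (0 + 0 + 0 | 0) :: ·
  m2 = (0 + 0) | (0 | 0) :: ·
LTS(Q): 3 reachable states
  n0 = b.((0 + 0) | (0 | 0)) + b.(0 + 0) | (0 + 0 + 0 | 0) :: -b-> n1, -b-> n2
  n1 = (0 + 0) | (0 + 0 + 0 | 0) :: ·
  n2 = (0 + 0) | (0 | 0) :: ·
Run σ = ⟨c⟩ on P: start {m0}
  step 1 (c): {m2}
  P completes σ.
Run σ = ⟨c⟩ on Q: start {n0}
  step 1 (c): ∅  — Q cannot continue

c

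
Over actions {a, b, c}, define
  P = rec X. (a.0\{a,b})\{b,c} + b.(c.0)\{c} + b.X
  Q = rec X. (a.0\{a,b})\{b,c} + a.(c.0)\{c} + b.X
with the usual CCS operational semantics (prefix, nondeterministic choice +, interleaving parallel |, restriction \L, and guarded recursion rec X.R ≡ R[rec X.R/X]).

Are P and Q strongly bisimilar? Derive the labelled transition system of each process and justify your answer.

Reachable graph of P (3 states):
  s0 = rec X. (a.0\{a,b})\{b,c} + b.(c.0)\{c} + b.X has moves ··a··> s1, ··b··> s0, ··b··> s2
  s1 = 0\{a,b}\{b,c} has moves deadlocked
  s2 = (c.0)\{c} has moves deadlocked
Reachable graph of Q (3 states):
  t0 = rec X. (a.0\{a,b})\{b,c} + a.(c.0)\{c} + b.X has moves ··a··> t1, ··a··> t2, ··b··> t0
  t1 = (c.0)\{c} has moves deadlocked
  t2 = 0\{a,b}\{b,c} has moves deadlocked
Coarsest stable partition (strong bisimilarity classes):
  B0 = {s0}
  B1 = {s1, s2, t1, t2}
  B2 = {t0}
s0 ∈ B0, t0 ∈ B2 → different blocks

not bisimilar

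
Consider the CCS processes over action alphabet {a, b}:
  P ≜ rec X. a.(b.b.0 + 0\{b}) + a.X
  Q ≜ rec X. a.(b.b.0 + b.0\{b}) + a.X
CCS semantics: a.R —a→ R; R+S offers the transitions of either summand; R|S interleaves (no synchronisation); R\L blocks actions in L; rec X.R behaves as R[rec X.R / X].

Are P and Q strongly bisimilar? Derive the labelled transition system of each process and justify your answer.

NO

LTS(P): 4 reachable states
  s0 = rec X. a.(b.b.0 + 0\{b}) + a.X | ··a··> s0, ··a··> s1
  s1 = b.b.0 + 0\{b} | ··b··> s2
  s2 = b.0 | ··b··> s3
  s3 = 0 | stopped
LTS(Q): 5 reachable states
  t0 = rec X. a.(b.b.0 + b.0\{b}) + a.X | ··a··> t0, ··a··> t1
  t1 = b.b.0 + b.0\{b} | ··b··> t2, ··b··> t3
  t2 = 0\{b} | stopped
  t3 = b.0 | ··b··> t4
  t4 = 0 | stopped
Partition-refinement fixed point:
  B0 = {s0}
  B1 = {s1}
  B2 = {s2, t3}
  B3 = {s3, t2, t4}
  B4 = {t0}
  B5 = {t1}
s0 ∈ B0, t0 ∈ B4 → different blocks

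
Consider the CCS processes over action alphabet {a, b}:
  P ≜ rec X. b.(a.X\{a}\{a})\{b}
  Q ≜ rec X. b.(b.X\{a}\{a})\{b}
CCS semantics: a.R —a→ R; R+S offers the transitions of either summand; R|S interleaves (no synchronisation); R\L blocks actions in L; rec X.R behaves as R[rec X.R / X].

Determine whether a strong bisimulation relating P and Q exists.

not bisimilar

P's transition system — 3 states:
  p0 = rec X. b.(a.X\{a}\{a})\{b} :: —b→ p1
  p1 = (a.(rec X. b.(a.X\{a}\{a})\{b})\{a}\{a})\{b} :: —a→ p2
  p2 = (rec X. b.(a.X\{a}\{a})\{b})\{a}\{a}\{b} :: (no moves)
Q's transition system — 2 states:
  q0 = rec X. b.(b.X\{a}\{a})\{b} :: —b→ q1
  q1 = (b.(rec X. b.(b.X\{a}\{a})\{b})\{a}\{a})\{b} :: (no moves)
Bisimilarity quotient blocks:
  B0 = {p0}
  B1 = {p1}
  B2 = {p2, q1}
  B3 = {q0}
p0 ∈ B0, q0 ∈ B3 → different blocks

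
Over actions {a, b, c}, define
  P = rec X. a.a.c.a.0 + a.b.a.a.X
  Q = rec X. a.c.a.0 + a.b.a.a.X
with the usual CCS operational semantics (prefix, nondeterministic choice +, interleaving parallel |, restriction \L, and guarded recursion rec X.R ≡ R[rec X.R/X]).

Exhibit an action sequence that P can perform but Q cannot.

aa

Reachable graph of P (8 states):
  u0 = rec X. a.a.c.a.0 + a.b.a.a.X :: ··a··> u1, ··a··> u2
  u1 = a.c.a.0 :: ··a··> u3
  u2 = b.a.a.(rec X. a.a.c.a.0 + a.b.a.a.X) :: ··b··> u4
  u3 = c.a.0 :: ··c··> u5
  u4 = a.a.(rec X. a.a.c.a.0 + a.b.a.a.X) :: ··a··> u6
  u5 = a.0 :: ··a··> u7
  u6 = a.(rec X. a.a.c.a.0 + a.b.a.a.X) :: ··a··> u0
  u7 = 0 :: ·
Reachable graph of Q (7 states):
  v0 = rec X. a.c.a.0 + a.b.a.a.X :: ··a··> v1, ··a··> v2
  v1 = b.a.a.(rec X. a.c.a.0 + a.b.a.a.X) :: ··b··> v3
  v2 = c.a.0 :: ··c··> v4
  v3 = a.a.(rec X. a.c.a.0 + a.b.a.a.X) :: ··a··> v5
  v4 = a.0 :: ··a··> v6
  v5 = a.(rec X. a.c.a.0 + a.b.a.a.X) :: ··a··> v0
  v6 = 0 :: ·
Run σ = ⟨aa⟩ on P: start {u0}
  [1] a ⇒ {u1, u2}
  [2] a ⇒ {u3}
  P completes σ.
Run σ = ⟨aa⟩ on Q: start {v0}
  [1] a ⇒ {v1, v2}
  [2] a ⇒ ∅  — Q cannot continue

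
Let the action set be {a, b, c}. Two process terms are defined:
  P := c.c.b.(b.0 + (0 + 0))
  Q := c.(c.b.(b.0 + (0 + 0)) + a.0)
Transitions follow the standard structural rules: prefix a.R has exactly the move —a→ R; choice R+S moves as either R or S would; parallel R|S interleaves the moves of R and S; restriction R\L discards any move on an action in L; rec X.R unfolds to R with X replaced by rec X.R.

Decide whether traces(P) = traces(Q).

Reachable graph of P (5 states):
  s0 = c.c.b.(b.0 + (0 + 0)) has moves --c--▸ s1
  s1 = c.b.(b.0 + (0 + 0)) has moves --c--▸ s2
  s2 = b.(b.0 + (0 + 0)) has moves --b--▸ s3
  s3 = b.0 + (0 + 0) has moves --b--▸ s4
  s4 = 0 has moves deadlocked
Reachable graph of Q (5 states):
  t0 = c.(c.b.(b.0 + (0 + 0)) + a.0) has moves --c--▸ t1
  t1 = c.b.(b.0 + (0 + 0)) + a.0 has moves --a--▸ t2, --c--▸ t3
  t2 = 0 has moves deadlocked
  t3 = b.(b.0 + (0 + 0)) has moves --b--▸ t4
  t4 = b.0 + (0 + 0) has moves --b--▸ t2
Executing ca from Q (initial set {t0}):
  after c @ step 1: {t1}
  after a @ step 2: {t2}
  ✓ Q
Executing ca from P (initial set {s0}):
  after c @ step 1: {s1}
  after a @ step 2: ∅  — P cannot continue

trace-distinct — witness ⟨ca⟩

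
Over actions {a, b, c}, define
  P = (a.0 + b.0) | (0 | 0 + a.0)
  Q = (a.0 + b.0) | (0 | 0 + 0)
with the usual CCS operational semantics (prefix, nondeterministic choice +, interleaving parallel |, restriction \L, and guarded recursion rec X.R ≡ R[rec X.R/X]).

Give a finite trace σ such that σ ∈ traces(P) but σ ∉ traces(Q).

LTS(P): 4 reachable states
  m0 = (a.0 + b.0) | (0 | 0 + a.0) has moves -a-> m1, -a-> m2, -b-> m2
  m1 = (a.0 + b.0) | 0 has moves -a-> m3, -b-> m3
  m2 = 0 | (0 | 0 + a.0) has moves -a-> m3
  m3 = 0 | 0 has moves stopped
LTS(Q): 2 reachable states
  n0 = (a.0 + b.0) | (0 | 0 + 0) has moves -a-> n1, -b-> n1
  n1 = 0 | (0 | 0 + 0) has moves stopped
Trace ⟨aa⟩ through P, begin at {m0}:
  after a @ step 1: {m1, m2}
  after a @ step 2: {m3}
  P completes σ.
Trace ⟨aa⟩ through Q, begin at {n0}:
  after a @ step 1: {n1}
  after a @ step 2: ∅ (Q stuck)

aa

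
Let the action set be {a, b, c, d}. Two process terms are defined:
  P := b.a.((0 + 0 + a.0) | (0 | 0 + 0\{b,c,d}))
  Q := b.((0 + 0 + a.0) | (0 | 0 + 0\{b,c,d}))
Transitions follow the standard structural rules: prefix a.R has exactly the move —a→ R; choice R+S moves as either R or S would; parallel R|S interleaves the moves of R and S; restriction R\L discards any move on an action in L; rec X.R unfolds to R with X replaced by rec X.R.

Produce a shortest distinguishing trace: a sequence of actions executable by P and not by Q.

baa

LTS(P): 4 reachable states
  p0 = b.a.((0 + 0 + a.0) | (0 | 0 + 0\{b,c,d})) :: =b=> p1
  p1 = a.((0 + 0 + a.0) | (0 | 0 + 0\{b,c,d})) :: =a=> p2
  p2 = (0 + 0 + a.0) | (0 | 0 + 0\{b,c,d}) :: =a=> p3
  p3 = 0 | (0 | 0 + 0\{b,c,d}) :: ∅
LTS(Q): 3 reachable states
  q0 = b.((0 + 0 + a.0) | (0 | 0 + 0\{b,c,d})) :: =b=> q1
  q1 = (0 + 0 + a.0) | (0 | 0 + 0\{b,c,d}) :: =a=> q2
  q2 = 0 | (0 | 0 + 0\{b,c,d}) :: ∅
Trace ⟨baa⟩ through P, begin at {p0}:
  after b @ step 1: {p1}
  after a @ step 2: {p2}
  after a @ step 3: {p3}
  P completes σ.
Trace ⟨baa⟩ through Q, begin at {q0}:
  after b @ step 1: {q1}
  after a @ step 2: {q2}
  after a @ step 3: ∅ (Q stuck)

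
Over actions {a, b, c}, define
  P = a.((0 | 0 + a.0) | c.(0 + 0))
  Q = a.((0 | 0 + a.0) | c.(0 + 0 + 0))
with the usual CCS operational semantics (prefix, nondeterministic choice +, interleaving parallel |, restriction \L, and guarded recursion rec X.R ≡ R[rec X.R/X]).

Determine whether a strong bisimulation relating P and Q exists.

LTS(P): 5 reachable states
  m0 = a.((0 | 0 + a.0) | c.(0 + 0)) ⊢ —a→ m1
  m1 = (0 | 0 + a.0) | c.(0 + 0) ⊢ —a→ m2, —c→ m3
  m2 = 0 | c.(0 + 0) ⊢ —c→ m4
  m3 = (0 | 0 + a.0) | (0 + 0) ⊢ —a→ m4
  m4 = 0 | (0 + 0) ⊢ stopped
LTS(Q): 5 reachable states
  n0 = a.((0 | 0 + a.0) | c.(0 + 0 + 0)) ⊢ —a→ n1
  n1 = (0 | 0 + a.0) | c.(0 + 0 + 0) ⊢ —a→ n2, —c→ n3
  n2 = 0 | c.(0 + 0 + 0) ⊢ —c→ n4
  n3 = (0 | 0 + a.0) | (0 + 0 + 0) ⊢ —a→ n4
  n4 = 0 | (0 + 0 + 0) ⊢ stopped
Bisimilarity quotient blocks:
  B0 = {m0, n0}
  B1 = {m1, n1}
  B2 = {m3, n3}
  B3 = {m4, n4}
  B4 = {m2, n2}
m0 ∈ B0, n0 ∈ B0 → same block

bisimilar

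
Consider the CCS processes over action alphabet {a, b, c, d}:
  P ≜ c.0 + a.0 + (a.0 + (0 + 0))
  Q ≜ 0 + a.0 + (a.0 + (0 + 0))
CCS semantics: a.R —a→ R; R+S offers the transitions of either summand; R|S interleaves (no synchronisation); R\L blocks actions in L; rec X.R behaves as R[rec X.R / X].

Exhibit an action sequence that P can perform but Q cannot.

c

P's transition system — 2 states:
  u0 = c.0 + a.0 + (a.0 + (0 + 0)) → --a--▸ u1, --c--▸ u1
  u1 = 0 → ∅
Q's transition system — 2 states:
  v0 = 0 + a.0 + (a.0 + (0 + 0)) → --a--▸ v1
  v1 = 0 → ∅
Run σ = ⟨c⟩ on P: start {u0}
  [1] c ⇒ {u1}
  — P admits the full trace.
Run σ = ⟨c⟩ on Q: start {v0}
  [1] c ⇒ no successor for Q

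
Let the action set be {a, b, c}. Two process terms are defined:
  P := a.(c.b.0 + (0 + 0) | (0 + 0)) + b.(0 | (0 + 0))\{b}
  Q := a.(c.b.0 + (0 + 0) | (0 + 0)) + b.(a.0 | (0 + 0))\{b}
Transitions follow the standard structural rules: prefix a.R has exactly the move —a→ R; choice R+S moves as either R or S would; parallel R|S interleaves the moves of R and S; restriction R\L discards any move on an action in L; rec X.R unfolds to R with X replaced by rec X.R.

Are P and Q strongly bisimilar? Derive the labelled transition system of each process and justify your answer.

Reachable graph of P (5 states):
  s0 = a.(c.b.0 + (0 + 0) | (0 + 0)) + b.(0 | (0 + 0))\{b} has moves ··a··> s1, ··b··> s2
  s1 = c.b.0 + (0 + 0) | (0 + 0) has moves ··c··> s3
  s2 = (0 | (0 + 0))\{b} has moves ·
  s3 = b.0 has moves ··b··> s4
  s4 = 0 has moves ·
Reachable graph of Q (6 states):
  t0 = a.(c.b.0 + (0 + 0) | (0 + 0)) + b.(a.0 | (0 + 0))\{b} has moves ··a··> t1, ··b··> t2
  t1 = c.b.0 + (0 + 0) | (0 + 0) has moves ··c··> t3
  t2 = (a.0 | (0 + 0))\{b} has moves ··a··> t4
  t3 = b.0 has moves ··b··> t5
  t4 = (0 | (0 + 0))\{b} has moves ·
  t5 = 0 has moves ·
Bisimilarity quotient blocks:
  B0 = {s0}
  B1 = {s2, s4, t4, t5}
  B2 = {s1, t1}
  B3 = {s3, t3}
  B4 = {t0}
  B5 = {t2}
s0 ∈ B0, t0 ∈ B4 → different blocks

P ≁ Q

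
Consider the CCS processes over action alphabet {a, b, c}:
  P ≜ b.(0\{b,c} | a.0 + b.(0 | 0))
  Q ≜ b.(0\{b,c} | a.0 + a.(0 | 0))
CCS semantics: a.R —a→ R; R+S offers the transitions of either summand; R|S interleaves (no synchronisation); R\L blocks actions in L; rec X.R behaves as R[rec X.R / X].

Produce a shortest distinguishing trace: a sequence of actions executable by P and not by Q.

bb

Reachable graph of P (4 states):
  m0 = b.(0\{b,c} | a.0 + b.(0 | 0)) ⊢ ··b··> m1
  m1 = 0\{b,c} | a.0 + b.(0 | 0) ⊢ ··a··> m2, ··b··> m3
  m2 = 0\{b,c} | 0 ⊢ ·
  m3 = 0 | 0 ⊢ ·
Reachable graph of Q (4 states):
  n0 = b.(0\{b,c} | a.0 + a.(0 | 0)) ⊢ ··b··> n1
  n1 = 0\{b,c} | a.0 + a.(0 | 0) ⊢ ··a··> n2, ··a··> n3
  n2 = 0 | 0 ⊢ ·
  n3 = 0\{b,c} | 0 ⊢ ·
Run σ = ⟨bb⟩ on P: start {m0}
  [1] b ⇒ {m1}
  [2] b ⇒ {m3}
  ✓ P
Run σ = ⟨bb⟩ on Q: start {n0}
  [1] b ⇒ {n1}
  [2] b ⇒ no successor for Q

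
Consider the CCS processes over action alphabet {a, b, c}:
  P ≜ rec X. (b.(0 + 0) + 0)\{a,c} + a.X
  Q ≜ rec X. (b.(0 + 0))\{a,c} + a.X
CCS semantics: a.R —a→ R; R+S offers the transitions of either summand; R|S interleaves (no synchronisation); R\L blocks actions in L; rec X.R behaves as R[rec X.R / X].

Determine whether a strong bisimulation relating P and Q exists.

YES

P's transition system — 2 states:
  p0 = rec X. (b.(0 + 0) + 0)\{a,c} + a.X → -a-> p0, -b-> p1
  p1 = (0 + 0)\{a,c} → deadlocked
Q's transition system — 2 states:
  q0 = rec X. (b.(0 + 0))\{a,c} + a.X → -a-> q0, -b-> q1
  q1 = (0 + 0)\{a,c} → deadlocked
Partition-refinement fixed point:
  B0 = {p0, q0}
  B1 = {p1, q1}
p0 ∈ B0, q0 ∈ B0 → same block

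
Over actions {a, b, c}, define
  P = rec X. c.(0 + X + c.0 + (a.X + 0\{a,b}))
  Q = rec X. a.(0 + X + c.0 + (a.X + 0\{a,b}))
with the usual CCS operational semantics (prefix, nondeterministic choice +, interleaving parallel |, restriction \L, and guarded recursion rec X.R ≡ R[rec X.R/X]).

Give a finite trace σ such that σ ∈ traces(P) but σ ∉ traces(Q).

LTS(P): 3 reachable states
  u0 = rec X. c.(0 + X + c.0 + (a.X + 0\{a,b})) → --c--▸ u1
  u1 = 0 + (rec X. c.(0 + X + c.0 + (a.X + 0\{a,b}))) + c.0 + (a.(rec X. c.(0 + X + c.0 + (a.X + 0\{a,b}))) + 0\{a,b}) → --a--▸ u0, --c--▸ u1, --c--▸ u2
  u2 = 0 → ∅
LTS(Q): 3 reachable states
  v0 = rec X. a.(0 + X + c.0 + (a.X + 0\{a,b})) → --a--▸ v1
  v1 = 0 + (rec X. a.(0 + X + c.0 + (a.X + 0\{a,b}))) + c.0 + (a.(rec X. a.(0 + X + c.0 + (a.X + 0\{a,b}))) + 0\{a,b}) → --a--▸ v0, --a--▸ v1, --c--▸ v2
  v2 = 0 → ∅
Run σ = ⟨c⟩ on P: start {u0}
  [1] c ⇒ {u1}
  P completes σ.
Run σ = ⟨c⟩ on Q: start {v0}
  [1] c ⇒ ∅ (Q stuck)

c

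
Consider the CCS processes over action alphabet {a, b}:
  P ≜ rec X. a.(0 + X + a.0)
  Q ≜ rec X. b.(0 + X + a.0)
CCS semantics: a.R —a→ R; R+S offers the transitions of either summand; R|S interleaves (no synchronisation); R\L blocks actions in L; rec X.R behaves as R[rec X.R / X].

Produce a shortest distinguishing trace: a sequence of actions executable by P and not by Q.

a

P's transition system — 3 states:
  s0 = rec X. a.(0 + X + a.0) ⊢ -a-> s1
  s1 = 0 + (rec X. a.(0 + X + a.0)) + a.0 ⊢ -a-> s1, -a-> s2
  s2 = 0 ⊢ stopped
Q's transition system — 3 states:
  t0 = rec X. b.(0 + X + a.0) ⊢ -b-> t1
  t1 = 0 + (rec X. b.(0 + X + a.0)) + a.0 ⊢ -a-> t2, -b-> t1
  t2 = 0 ⊢ stopped
Executing a from P (initial set {s0}):
  [1] a ⇒ {s1}
  ✓ P
Executing a from Q (initial set {t0}):
  [1] a ⇒ ∅ (Q stuck)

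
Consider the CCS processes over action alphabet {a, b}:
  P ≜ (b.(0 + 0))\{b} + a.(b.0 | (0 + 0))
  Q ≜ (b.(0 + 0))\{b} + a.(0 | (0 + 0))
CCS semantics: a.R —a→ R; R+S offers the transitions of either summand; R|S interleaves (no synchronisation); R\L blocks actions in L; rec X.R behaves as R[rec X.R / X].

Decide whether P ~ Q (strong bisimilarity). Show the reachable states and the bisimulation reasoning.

P ≁ Q

LTS(P): 3 reachable states
  p0 = (b.(0 + 0))\{b} + a.(b.0 | (0 + 0)) has moves -a-> p1
  p1 = b.0 | (0 + 0) has moves -b-> p2
  p2 = 0 | (0 + 0) has moves ∅
LTS(Q): 2 reachable states
  q0 = (b.(0 + 0))\{b} + a.(0 | (0 + 0)) has moves -a-> q1
  q1 = 0 | (0 + 0) has moves ∅
Coarsest stable partition (strong bisimilarity classes):
  B0 = {p0}
  B1 = {p1}
  B2 = {p2, q1}
  B3 = {q0}
p0 ∈ B0, q0 ∈ B3 → different blocks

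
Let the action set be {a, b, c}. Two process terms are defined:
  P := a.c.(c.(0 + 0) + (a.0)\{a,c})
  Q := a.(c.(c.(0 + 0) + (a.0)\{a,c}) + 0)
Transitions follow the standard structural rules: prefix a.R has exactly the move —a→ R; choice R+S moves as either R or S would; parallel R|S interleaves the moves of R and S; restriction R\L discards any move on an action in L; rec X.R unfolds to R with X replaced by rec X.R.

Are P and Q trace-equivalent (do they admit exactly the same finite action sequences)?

traces(P) = traces(Q)

LTS(P): 4 reachable states
  p0 = a.c.(c.(0 + 0) + (a.0)\{a,c}) | —a→ p1
  p1 = c.(c.(0 + 0) + (a.0)\{a,c}) | —c→ p2
  p2 = c.(0 + 0) + (a.0)\{a,c} | —c→ p3
  p3 = 0 + 0 | (no moves)
LTS(Q): 4 reachable states
  q0 = a.(c.(c.(0 + 0) + (a.0)\{a,c}) + 0) | —a→ q1
  q1 = c.(c.(0 + 0) + (a.0)\{a,c}) + 0 | —c→ q2
  q2 = c.(0 + 0) + (a.0)\{a,c} | —c→ q3
  q3 = 0 + 0 | (no moves)
Bisimilarity quotient blocks:
  B0 = {p0, q0}
  B1 = {p1, q1}
  B2 = {p2, q2}
  B3 = {p3, q3}
p0 ∈ B0, q0 ∈ B0 → same block
Bisimilar ⇒ trace-equivalent.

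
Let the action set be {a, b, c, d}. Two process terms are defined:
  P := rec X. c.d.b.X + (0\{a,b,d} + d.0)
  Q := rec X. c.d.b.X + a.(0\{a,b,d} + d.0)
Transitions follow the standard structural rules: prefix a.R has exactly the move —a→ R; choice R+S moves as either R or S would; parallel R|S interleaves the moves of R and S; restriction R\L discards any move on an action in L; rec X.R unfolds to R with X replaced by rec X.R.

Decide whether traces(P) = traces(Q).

LTS(P): 4 reachable states
  u0 = rec X. c.d.b.X + (0\{a,b,d} + d.0) | ··c··> u1, ··d··> u2
  u1 = d.b.(rec X. c.d.b.X + (0\{a,b,d} + d.0)) | ··d··> u3
  u2 = 0 | ∅
  u3 = b.(rec X. c.d.b.X + (0\{a,b,d} + d.0)) | ··b··> u0
LTS(Q): 5 reachable states
  v0 = rec X. c.d.b.X + a.(0\{a,b,d} + d.0) | ··a··> v1, ··c··> v2
  v1 = 0\{a,b,d} + d.0 | ··d··> v3
  v2 = d.b.(rec X. c.d.b.X + a.(0\{a,b,d} + d.0)) | ··d··> v4
  v3 = 0 | ∅
  v4 = b.(rec X. c.d.b.X + a.(0\{a,b,d} + d.0)) | ··b··> v0
Trace ⟨d⟩ through P, begin at {u0}:
  step 1 (d): {u2}
  P completes σ.
Trace ⟨d⟩ through Q, begin at {v0}:
  step 1 (d): no successor for Q

trace-distinct — witness ⟨d⟩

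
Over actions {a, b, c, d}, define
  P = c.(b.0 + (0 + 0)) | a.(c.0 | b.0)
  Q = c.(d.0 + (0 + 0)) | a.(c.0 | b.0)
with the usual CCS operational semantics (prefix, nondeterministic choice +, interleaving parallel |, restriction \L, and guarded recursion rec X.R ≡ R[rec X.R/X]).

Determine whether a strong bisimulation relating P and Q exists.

Reachable graph of P (15 states):
  u0 = c.(b.0 + (0 + 0)) | a.(c.0 | b.0) → =a=> u1, =c=> u2
  u1 = c.(b.0 + (0 + 0)) | (c.0 | b.0) → =b=> u3, =c=> u4, =c=> u5
  u2 = (b.0 + (0 + 0)) | a.(c.0 | b.0) → =a=> u4, =b=> u6
  u3 = c.(b.0 + (0 + 0)) | (c.0 | 0) → =c=> u7, =c=> u8
  u4 = (b.0 + (0 + 0)) | (c.0 | b.0) → =b=> u7, =b=> u9, =c=> u10
  u5 = c.(b.0 + (0 + 0)) | (0 | b.0) → =b=> u8, =c=> u10
  u6 = 0 | a.(c.0 | b.0) → =a=> u9
  u7 = (b.0 + (0 + 0)) | (c.0 | 0) → =b=> u11, =c=> u12
  u8 = c.(b.0 + (0 + 0)) | (0 | 0) → =c=> u12
  u9 = 0 | (c.0 | b.0) → =b=> u11, =c=> u13
  u10 = (b.0 + (0 + 0)) | (0 | b.0) → =b=> u12, =b=> u13
  u11 = 0 | (c.0 | 0) → =c=> u14
  u12 = (b.0 + (0 + 0)) | (0 | 0) → =b=> u14
  u13 = 0 | (0 | b.0) → =b=> u14
  u14 = 0 | (0 | 0) → ·
Reachable graph of Q (15 states):
  v0 = c.(d.0 + (0 + 0)) | a.(c.0 | b.0) → =a=> v1, =c=> v2
  v1 = c.(d.0 + (0 + 0)) | (c.0 | b.0) → =b=> v3, =c=> v4, =c=> v5
  v2 = (d.0 + (0 + 0)) | a.(c.0 | b.0) → =a=> v4, =d=> v6
  v3 = c.(d.0 + (0 + 0)) | (c.0 | 0) → =c=> v7, =c=> v8
  v4 = (d.0 + (0 + 0)) | (c.0 | b.0) → =b=> v7, =c=> v9, =d=> v10
  v5 = c.(d.0 + (0 + 0)) | (0 | b.0) → =b=> v8, =c=> v9
  v6 = 0 | a.(c.0 | b.0) → =a=> v10
  v7 = (d.0 + (0 + 0)) | (c.0 | 0) → =c=> v11, =d=> v12
  v8 = c.(d.0 + (0 + 0)) | (0 | 0) → =c=> v11
  v9 = (d.0 + (0 + 0)) | (0 | b.0) → =b=> v11, =d=> v13
  v10 = 0 | (c.0 | b.0) → =b=> v12, =c=> v13
  v11 = (d.0 + (0 + 0)) | (0 | 0) → =d=> v14
  v12 = 0 | (c.0 | 0) → =c=> v14
  v13 = 0 | (0 | b.0) → =b=> v14
  v14 = 0 | (0 | 0) → ·
Bisimilarity quotient blocks:
  B0 = {u0}
  B1 = {u1}
  B2 = {u5}
  B3 = {u10}
  B4 = {u12, u13, v13}
  B5 = {u14, v14}
  B6 = {u8}
  B7 = {u3}
  B8 = {u7, u9, v10}
  B9 = {u11, v12}
  B10 = {u4}
  B11 = {u2}
  B12 = {u6, v6}
  B13 = {v0}
  B14 = {v1}
  B15 = {v4}
  B16 = {v9}
  B17 = {v11}
  B18 = {v7}
  B19 = {v3}
  B20 = {v8}
  B21 = {v5}
  B22 = {v2}
u0 ∈ B0, v0 ∈ B13 → different blocks

not bisimilar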